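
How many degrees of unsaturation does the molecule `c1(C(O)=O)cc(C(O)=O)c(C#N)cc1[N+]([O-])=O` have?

9

Molecular formula from the SMILES: C9H4N2O6.
DoU = (2C + 2 + N − H − X)/2 = (2·9 + 2 + 2 − 4 − 0)/2 = 18/2 = 9.
(Structurally: 1 ring(s) + 8 π bond(s) = 9.)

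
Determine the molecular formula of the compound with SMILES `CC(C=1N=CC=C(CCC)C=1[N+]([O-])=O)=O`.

Heavy atoms from the SMILES: 10 C, 2 N, 3 O.
Implicit hydrogens by atom environment:
  3 × C (aromatic): no H
  2 × C: 3 H each → 6
  2 × C: 2 H each → 4
  2 × C (aromatic): 1 H each → 2
  2 × O: no H
  1 × C: no H
  1 × N (aromatic): no H
  1 × N (charge +1): no H
  1 × O (charge -1): no H
  Total hydrogens = 12.
Molecular formula: C10H12N2O3

C10H12N2O3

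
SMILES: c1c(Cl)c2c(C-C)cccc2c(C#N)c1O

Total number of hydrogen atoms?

10

Hydrogens are implicit in SMILES; fill each atom to its normal valence:
  6 × C (aromatic): no H
  4 × C (aromatic): 1 H each → 4
  1 × C: 3 H
  1 × C: 2 H
  1 × C: no H
  1 × Cl: no H
  1 × N: no H
  1 × O: 1 H
  Total hydrogens = 10.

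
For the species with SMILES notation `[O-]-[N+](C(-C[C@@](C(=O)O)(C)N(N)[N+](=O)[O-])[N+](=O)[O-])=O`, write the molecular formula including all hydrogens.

C5H9N5O8

Heavy atoms from the SMILES: 5 C, 5 N, 8 O.
Implicit hydrogens by atom environment:
  4 × O: no H
  3 × N (charge +1): no H
  3 × O (charge -1): no H
  2 × C: no H
  1 × C: 3 H
  1 × C: 2 H
  1 × C: 1 H
  1 × N: 2 H
  1 × N: no H
  1 × O: 1 H
  Total hydrogens = 9.
Molecular formula: C5H9N5O8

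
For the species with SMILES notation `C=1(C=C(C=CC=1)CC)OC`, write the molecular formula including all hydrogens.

C9H12O

Heavy atoms from the SMILES: 9 C, 1 O.
Implicit hydrogens by atom environment:
  4 × C (aromatic): 1 H each → 4
  2 × C: 3 H each → 6
  2 × C (aromatic): no H
  1 × C: 2 H
  1 × O: no H
  Total hydrogens = 12.
Molecular formula: C9H12O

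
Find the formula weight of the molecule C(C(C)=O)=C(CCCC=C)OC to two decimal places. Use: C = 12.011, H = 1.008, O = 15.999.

Molecular formula: C10H16O2.
M = 10×12.011 + 16×1.008 + 2×15.999 = 168.24 g/mol.

168.24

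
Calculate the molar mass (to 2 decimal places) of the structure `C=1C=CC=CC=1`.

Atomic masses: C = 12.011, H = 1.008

78.11

Molecular formula: C6H6.
M = 6×12.011 + 6×1.008 = 78.11 g/mol.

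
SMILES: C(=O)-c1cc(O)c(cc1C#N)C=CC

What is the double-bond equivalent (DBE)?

8

Molecular formula from the SMILES: C11H9NO2.
DoU = (2C + 2 + N − H − X)/2 = (2·11 + 2 + 1 − 9 − 0)/2 = 16/2 = 8.
(Structurally: 1 ring(s) + 7 π bond(s) = 8.)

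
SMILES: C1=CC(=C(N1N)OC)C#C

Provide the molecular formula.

Heavy atoms from the SMILES: 7 C, 2 N, 1 O.
Implicit hydrogens by atom environment:
  2 × C (aromatic): 1 H each → 2
  2 × C (aromatic): no H
  1 × C: 3 H
  1 × C: 1 H
  1 × C: no H
  1 × N: 2 H
  1 × N (aromatic): no H
  1 × O: no H
  Total hydrogens = 8.
Molecular formula: C7H8N2O

C7H8N2O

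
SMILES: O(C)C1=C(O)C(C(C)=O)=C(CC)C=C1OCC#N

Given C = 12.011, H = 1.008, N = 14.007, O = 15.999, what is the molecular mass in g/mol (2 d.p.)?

249.27

Molecular formula: C13H15NO4.
M = 13×12.011 + 15×1.008 + 1×14.007 + 4×15.999 = 249.27 g/mol.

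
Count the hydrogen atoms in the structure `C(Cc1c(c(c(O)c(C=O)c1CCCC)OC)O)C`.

22

Hydrogens are implicit in SMILES; fill each atom to its normal valence:
  6 × C (aromatic): no H
  5 × C: 2 H each → 10
  3 × C: 3 H each → 9
  2 × O: 1 H each → 2
  2 × O: no H
  1 × C: 1 H
  Total hydrogens = 22.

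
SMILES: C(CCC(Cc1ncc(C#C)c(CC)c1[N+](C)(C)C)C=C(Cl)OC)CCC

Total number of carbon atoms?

The symbol for carbon appears 23 times in the SMILES. Lowercase c denotes aromatic carbon and counts toward C.

23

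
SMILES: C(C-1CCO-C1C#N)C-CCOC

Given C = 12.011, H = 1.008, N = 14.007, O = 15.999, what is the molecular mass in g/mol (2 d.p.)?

Molecular formula: C10H17NO2.
M = 10×12.011 + 17×1.008 + 1×14.007 + 2×15.999 = 183.25 g/mol.

183.25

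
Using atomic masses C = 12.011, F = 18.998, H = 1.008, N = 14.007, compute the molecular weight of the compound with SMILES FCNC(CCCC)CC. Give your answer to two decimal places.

147.24

Molecular formula: C8H18FN.
M = 8×12.011 + 1×18.998 + 18×1.008 + 1×14.007 = 147.24 g/mol.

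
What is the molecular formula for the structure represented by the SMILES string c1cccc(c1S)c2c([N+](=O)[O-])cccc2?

C12H9NO2S

Heavy atoms from the SMILES: 12 C, 1 N, 2 O, 1 S.
Implicit hydrogens by atom environment:
  8 × C (aromatic): 1 H each → 8
  4 × C (aromatic): no H
  1 × N (charge +1): no H
  1 × O: no H
  1 × O (charge -1): no H
  1 × S: 1 H
  Total hydrogens = 9.
Molecular formula: C12H9NO2S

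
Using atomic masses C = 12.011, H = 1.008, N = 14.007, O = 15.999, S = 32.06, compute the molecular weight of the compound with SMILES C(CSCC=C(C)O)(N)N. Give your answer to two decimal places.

Molecular formula: C6H14N2OS.
M = 6×12.011 + 14×1.008 + 2×14.007 + 1×15.999 + 1×32.06 = 162.25 g/mol.

162.25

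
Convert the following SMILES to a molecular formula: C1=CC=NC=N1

Heavy atoms from the SMILES: 4 C, 2 N.
Implicit hydrogens by atom environment:
  4 × C (aromatic): 1 H each → 4
  2 × N (aromatic): no H
  Total hydrogens = 4.
Molecular formula: C4H4N2

C4H4N2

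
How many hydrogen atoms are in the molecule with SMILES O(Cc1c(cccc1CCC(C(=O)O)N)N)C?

Hydrogens are implicit in SMILES; fill each atom to its normal valence:
  3 × C: 2 H each → 6
  3 × C (aromatic): 1 H each → 3
  3 × C (aromatic): no H
  2 × N: 2 H each → 4
  2 × O: no H
  1 × C: 3 H
  1 × C: 1 H
  1 × C: no H
  1 × O: 1 H
  Total hydrogens = 18.

18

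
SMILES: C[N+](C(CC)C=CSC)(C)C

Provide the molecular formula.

Heavy atoms from the SMILES: 9 C, 1 N, 1 S.
Implicit hydrogens by atom environment:
  5 × C: 3 H each → 15
  3 × C: 1 H each → 3
  1 × C: 2 H
  1 × N (charge +1): no H
  1 × S: no H
  Total hydrogens = 20.
Net charge +1.
Molecular formula: C9H20NS+

C9H20NS+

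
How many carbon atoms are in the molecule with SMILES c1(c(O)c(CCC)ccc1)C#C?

The symbol for carbon appears 11 times in the SMILES. Lowercase c denotes aromatic carbon and counts toward C.

11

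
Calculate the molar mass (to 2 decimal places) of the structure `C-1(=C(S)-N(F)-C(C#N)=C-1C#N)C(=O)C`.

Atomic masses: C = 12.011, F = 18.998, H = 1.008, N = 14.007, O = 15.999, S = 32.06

Molecular formula: C8H4FN3OS.
M = 8×12.011 + 1×18.998 + 4×1.008 + 3×14.007 + 1×15.999 + 1×32.06 = 209.20 g/mol.

209.20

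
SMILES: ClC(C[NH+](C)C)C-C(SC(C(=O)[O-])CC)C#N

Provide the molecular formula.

C11H19ClN2O2S

Heavy atoms from the SMILES: 11 C, 1 Cl, 2 N, 2 O, 1 S.
Implicit hydrogens by atom environment:
  3 × C: 3 H each → 9
  3 × C: 2 H each → 6
  3 × C: 1 H each → 3
  2 × C: no H
  1 × Cl: no H
  1 × N (charge +1): 1 H
  1 × N: no H
  1 × O: no H
  1 × O (charge -1): no H
  1 × S: no H
  Total hydrogens = 19.
Molecular formula: C11H19ClN2O2S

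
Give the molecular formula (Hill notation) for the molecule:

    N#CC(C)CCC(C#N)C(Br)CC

Heavy atoms from the SMILES: 1 Br, 10 C, 2 N.
Implicit hydrogens by atom environment:
  3 × C: 2 H each → 6
  3 × C: 1 H each → 3
  2 × C: 3 H each → 6
  2 × C: no H
  2 × N: no H
  1 × Br: no H
  Total hydrogens = 15.
Molecular formula: C10H15BrN2

C10H15BrN2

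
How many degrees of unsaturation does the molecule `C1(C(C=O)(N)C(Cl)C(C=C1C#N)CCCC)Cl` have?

5

Molecular formula from the SMILES: C12H16Cl2N2O.
DoU = (2C + 2 + N − H − X)/2 = (2·12 + 2 + 2 − 16 − 2)/2 = 10/2 = 5.
(Structurally: 1 ring(s) + 4 π bond(s) = 5.)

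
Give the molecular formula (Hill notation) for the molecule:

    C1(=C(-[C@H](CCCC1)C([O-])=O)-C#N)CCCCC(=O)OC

C15H20NO4-

Heavy atoms from the SMILES: 15 C, 1 N, 4 O.
Implicit hydrogens by atom environment:
  8 × C: 2 H each → 16
  5 × C: no H
  3 × O: no H
  1 × C: 3 H
  1 × C: 1 H
  1 × N: no H
  1 × O (charge -1): no H
  Total hydrogens = 20.
Net charge -1.
Molecular formula: C15H20NO4-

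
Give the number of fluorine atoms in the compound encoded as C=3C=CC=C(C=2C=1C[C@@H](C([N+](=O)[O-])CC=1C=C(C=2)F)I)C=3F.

2

The symbol for fluorine appears 2 times in the SMILES.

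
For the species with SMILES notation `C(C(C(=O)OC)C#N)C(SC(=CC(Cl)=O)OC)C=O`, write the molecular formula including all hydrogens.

Heavy atoms from the SMILES: 11 C, 1 Cl, 1 N, 5 O, 1 S.
Implicit hydrogens by atom environment:
  5 × O: no H
  4 × C: 1 H each → 4
  4 × C: no H
  2 × C: 3 H each → 6
  1 × C: 2 H
  1 × Cl: no H
  1 × N: no H
  1 × S: no H
  Total hydrogens = 12.
Molecular formula: C11H12ClNO5S

C11H12ClNO5S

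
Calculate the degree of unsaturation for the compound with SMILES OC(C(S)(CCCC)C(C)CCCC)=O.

1

Molecular formula from the SMILES: C12H24O2S.
DoU = (2C + 2 + N − H − X)/2 = (2·12 + 2 + 0 − 24 − 0)/2 = 2/2 = 1.
(Structurally: 0 ring(s) + 1 π bond(s) = 1.)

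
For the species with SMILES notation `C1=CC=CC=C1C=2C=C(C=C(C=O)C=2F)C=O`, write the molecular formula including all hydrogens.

Heavy atoms from the SMILES: 14 C, 1 F, 2 O.
Implicit hydrogens by atom environment:
  7 × C (aromatic): 1 H each → 7
  5 × C (aromatic): no H
  2 × C: 1 H each → 2
  2 × O: no H
  1 × F: no H
  Total hydrogens = 9.
Molecular formula: C14H9FO2

C14H9FO2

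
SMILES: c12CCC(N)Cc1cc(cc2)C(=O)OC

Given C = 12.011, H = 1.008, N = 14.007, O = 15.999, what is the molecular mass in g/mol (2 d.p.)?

Molecular formula: C12H15NO2.
M = 12×12.011 + 15×1.008 + 1×14.007 + 2×15.999 = 205.26 g/mol.

205.26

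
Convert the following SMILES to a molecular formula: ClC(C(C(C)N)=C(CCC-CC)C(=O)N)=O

C11H19ClN2O2

Heavy atoms from the SMILES: 11 C, 1 Cl, 2 N, 2 O.
Implicit hydrogens by atom environment:
  4 × C: 2 H each → 8
  4 × C: no H
  2 × C: 3 H each → 6
  2 × N: 2 H each → 4
  2 × O: no H
  1 × C: 1 H
  1 × Cl: no H
  Total hydrogens = 19.
Molecular formula: C11H19ClN2O2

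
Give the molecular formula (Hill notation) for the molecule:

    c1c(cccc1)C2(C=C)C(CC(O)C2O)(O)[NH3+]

Heavy atoms from the SMILES: 13 C, 1 N, 3 O.
Implicit hydrogens by atom environment:
  5 × C (aromatic): 1 H each → 5
  3 × C: 1 H each → 3
  3 × O: 1 H each → 3
  2 × C: 2 H each → 4
  2 × C: no H
  1 × C (aromatic): no H
  1 × N (charge +1): 3 H
  Total hydrogens = 18.
Net charge +1.
Molecular formula: C13H18NO3+

C13H18NO3+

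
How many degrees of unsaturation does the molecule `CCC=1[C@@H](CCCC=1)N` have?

2

Molecular formula from the SMILES: C8H15N.
DoU = (2C + 2 + N − H − X)/2 = (2·8 + 2 + 1 − 15 − 0)/2 = 4/2 = 2.
(Structurally: 1 ring(s) + 1 π bond(s) = 2.)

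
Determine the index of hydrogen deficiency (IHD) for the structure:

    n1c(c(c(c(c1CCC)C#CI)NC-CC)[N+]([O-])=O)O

Molecular formula from the SMILES: C13H16IN3O3.
DoU = (2C + 2 + N − H − X)/2 = (2·13 + 2 + 3 − 16 − 1)/2 = 14/2 = 7.
(Structurally: 1 ring(s) + 6 π bond(s) = 7.)

7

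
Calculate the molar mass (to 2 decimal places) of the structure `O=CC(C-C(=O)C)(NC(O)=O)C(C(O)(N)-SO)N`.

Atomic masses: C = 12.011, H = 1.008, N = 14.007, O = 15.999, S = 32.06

Molecular formula: C8H15N3O6S.
M = 8×12.011 + 15×1.008 + 3×14.007 + 6×15.999 + 1×32.06 = 281.28 g/mol.

281.28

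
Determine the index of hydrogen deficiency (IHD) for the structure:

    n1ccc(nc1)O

4

Molecular formula from the SMILES: C4H4N2O.
DoU = (2C + 2 + N − H − X)/2 = (2·4 + 2 + 2 − 4 − 0)/2 = 8/2 = 4.
(Structurally: 1 ring(s) + 3 π bond(s) = 4.)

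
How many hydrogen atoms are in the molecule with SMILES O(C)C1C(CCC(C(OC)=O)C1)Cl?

Hydrogens are implicit in SMILES; fill each atom to its normal valence:
  3 × C: 2 H each → 6
  3 × C: 1 H each → 3
  3 × O: no H
  2 × C: 3 H each → 6
  1 × C: no H
  1 × Cl: no H
  Total hydrogens = 15.

15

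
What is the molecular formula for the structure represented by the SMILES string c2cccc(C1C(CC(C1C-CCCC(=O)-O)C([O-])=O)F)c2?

C17H20FO4-

Heavy atoms from the SMILES: 17 C, 1 F, 4 O.
Implicit hydrogens by atom environment:
  5 × C: 2 H each → 10
  5 × C (aromatic): 1 H each → 5
  4 × C: 1 H each → 4
  2 × C: no H
  2 × O: no H
  1 × C (aromatic): no H
  1 × F: no H
  1 × O: 1 H
  1 × O (charge -1): no H
  Total hydrogens = 20.
Net charge -1.
Molecular formula: C17H20FO4-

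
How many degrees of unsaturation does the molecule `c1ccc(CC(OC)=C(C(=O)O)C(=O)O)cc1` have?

Molecular formula from the SMILES: C12H12O5.
DoU = (2C + 2 + N − H − X)/2 = (2·12 + 2 + 0 − 12 − 0)/2 = 14/2 = 7.
(Structurally: 1 ring(s) + 6 π bond(s) = 7.)

7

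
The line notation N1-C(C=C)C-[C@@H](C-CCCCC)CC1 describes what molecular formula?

Heavy atoms from the SMILES: 13 C, 1 N.
Implicit hydrogens by atom environment:
  9 × C: 2 H each → 18
  3 × C: 1 H each → 3
  1 × C: 3 H
  1 × N: 1 H
  Total hydrogens = 25.
Molecular formula: C13H25N

C13H25N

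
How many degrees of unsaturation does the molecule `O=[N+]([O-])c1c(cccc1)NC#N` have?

7

Molecular formula from the SMILES: C7H5N3O2.
DoU = (2C + 2 + N − H − X)/2 = (2·7 + 2 + 3 − 5 − 0)/2 = 14/2 = 7.
(Structurally: 1 ring(s) + 6 π bond(s) = 7.)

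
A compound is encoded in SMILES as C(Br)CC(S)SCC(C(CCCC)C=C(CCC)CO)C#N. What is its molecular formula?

Heavy atoms from the SMILES: 1 Br, 17 C, 1 N, 1 O, 2 S.
Implicit hydrogens by atom environment:
  9 × C: 2 H each → 18
  4 × C: 1 H each → 4
  2 × C: 3 H each → 6
  2 × C: no H
  1 × Br: no H
  1 × N: no H
  1 × O: 1 H
  1 × S: 1 H
  1 × S: no H
  Total hydrogens = 30.
Molecular formula: C17H30BrNOS2

C17H30BrNOS2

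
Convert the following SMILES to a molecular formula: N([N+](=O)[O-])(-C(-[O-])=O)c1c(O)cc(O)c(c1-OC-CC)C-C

C12H15N2O7-

Heavy atoms from the SMILES: 12 C, 2 N, 7 O.
Implicit hydrogens by atom environment:
  5 × C (aromatic): no H
  3 × C: 2 H each → 6
  3 × O: no H
  2 × C: 3 H each → 6
  2 × O: 1 H each → 2
  2 × O (charge -1): no H
  1 × C (aromatic): 1 H
  1 × C: no H
  1 × N: no H
  1 × N (charge +1): no H
  Total hydrogens = 15.
Net charge -1.
Molecular formula: C12H15N2O7-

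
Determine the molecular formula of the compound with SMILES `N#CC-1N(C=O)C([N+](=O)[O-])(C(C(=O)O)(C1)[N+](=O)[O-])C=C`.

Heavy atoms from the SMILES: 9 C, 4 N, 7 O.
Implicit hydrogens by atom environment:
  4 × C: no H
  4 × O: no H
  3 × C: 1 H each → 3
  2 × C: 2 H each → 4
  2 × N: no H
  2 × N (charge +1): no H
  2 × O (charge -1): no H
  1 × O: 1 H
  Total hydrogens = 8.
Molecular formula: C9H8N4O7

C9H8N4O7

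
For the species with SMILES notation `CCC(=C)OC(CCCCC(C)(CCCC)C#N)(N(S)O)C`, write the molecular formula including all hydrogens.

C17H32N2O2S

Heavy atoms from the SMILES: 17 C, 2 N, 2 O, 1 S.
Implicit hydrogens by atom environment:
  9 × C: 2 H each → 18
  4 × C: 3 H each → 12
  4 × C: no H
  2 × N: no H
  1 × O: 1 H
  1 × O: no H
  1 × S: 1 H
  Total hydrogens = 32.
Molecular formula: C17H32N2O2S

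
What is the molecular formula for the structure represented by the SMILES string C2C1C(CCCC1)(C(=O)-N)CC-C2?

Heavy atoms from the SMILES: 11 C, 1 N, 1 O.
Implicit hydrogens by atom environment:
  8 × C: 2 H each → 16
  2 × C: no H
  1 × C: 1 H
  1 × N: 2 H
  1 × O: no H
  Total hydrogens = 19.
Molecular formula: C11H19NO

C11H19NO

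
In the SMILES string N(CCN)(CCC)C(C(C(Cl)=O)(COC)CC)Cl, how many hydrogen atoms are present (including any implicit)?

24

Hydrogens are implicit in SMILES; fill each atom to its normal valence:
  6 × C: 2 H each → 12
  3 × C: 3 H each → 9
  2 × C: no H
  2 × Cl: no H
  2 × O: no H
  1 × C: 1 H
  1 × N: 2 H
  1 × N: no H
  Total hydrogens = 24.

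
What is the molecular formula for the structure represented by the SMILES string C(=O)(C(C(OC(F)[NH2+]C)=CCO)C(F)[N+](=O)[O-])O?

C8H13F2N2O6+

Heavy atoms from the SMILES: 8 C, 2 F, 2 N, 6 O.
Implicit hydrogens by atom environment:
  4 × C: 1 H each → 4
  3 × O: no H
  2 × C: no H
  2 × F: no H
  2 × O: 1 H each → 2
  1 × C: 3 H
  1 × C: 2 H
  1 × N (charge +1): 2 H
  1 × N (charge +1): no H
  1 × O (charge -1): no H
  Total hydrogens = 13.
Net charge +1.
Molecular formula: C8H13F2N2O6+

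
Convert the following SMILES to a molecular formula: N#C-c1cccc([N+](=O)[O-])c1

C7H4N2O2

Heavy atoms from the SMILES: 7 C, 2 N, 2 O.
Implicit hydrogens by atom environment:
  4 × C (aromatic): 1 H each → 4
  2 × C (aromatic): no H
  1 × C: no H
  1 × N: no H
  1 × N (charge +1): no H
  1 × O: no H
  1 × O (charge -1): no H
  Total hydrogens = 4.
Molecular formula: C7H4N2O2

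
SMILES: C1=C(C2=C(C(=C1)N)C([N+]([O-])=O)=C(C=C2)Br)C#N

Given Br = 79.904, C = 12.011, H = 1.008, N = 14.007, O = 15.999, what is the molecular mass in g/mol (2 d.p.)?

Molecular formula: C11H6BrN3O2.
M = 1×79.904 + 11×12.011 + 6×1.008 + 3×14.007 + 2×15.999 = 292.09 g/mol.

292.09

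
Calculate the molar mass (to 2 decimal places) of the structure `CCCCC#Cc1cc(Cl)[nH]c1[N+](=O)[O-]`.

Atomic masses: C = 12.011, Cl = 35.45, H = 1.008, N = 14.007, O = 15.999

Molecular formula: C10H11ClN2O2.
M = 10×12.011 + 1×35.45 + 11×1.008 + 2×14.007 + 2×15.999 = 226.66 g/mol.

226.66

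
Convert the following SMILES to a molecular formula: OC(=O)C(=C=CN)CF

C5H6FNO2

Heavy atoms from the SMILES: 5 C, 1 F, 1 N, 2 O.
Implicit hydrogens by atom environment:
  3 × C: no H
  1 × C: 2 H
  1 × C: 1 H
  1 × F: no H
  1 × N: 2 H
  1 × O: 1 H
  1 × O: no H
  Total hydrogens = 6.
Molecular formula: C5H6FNO2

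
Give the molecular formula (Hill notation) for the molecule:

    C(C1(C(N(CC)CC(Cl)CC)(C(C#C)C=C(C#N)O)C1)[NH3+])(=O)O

C16H23ClN3O3+

Heavy atoms from the SMILES: 16 C, 1 Cl, 3 N, 3 O.
Implicit hydrogens by atom environment:
  6 × C: no H
  4 × C: 2 H each → 8
  4 × C: 1 H each → 4
  2 × C: 3 H each → 6
  2 × N: no H
  2 × O: 1 H each → 2
  1 × Cl: no H
  1 × N (charge +1): 3 H
  1 × O: no H
  Total hydrogens = 23.
Net charge +1.
Molecular formula: C16H23ClN3O3+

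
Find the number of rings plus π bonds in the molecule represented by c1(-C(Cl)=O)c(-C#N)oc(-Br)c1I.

6

Molecular formula from the SMILES: C6BrClINO2.
DoU = (2C + 2 + N − H − X)/2 = (2·6 + 2 + 1 − 0 − 3)/2 = 12/2 = 6.
(Structurally: 1 ring(s) + 5 π bond(s) = 6.)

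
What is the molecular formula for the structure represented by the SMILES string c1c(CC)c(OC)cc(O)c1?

C9H12O2

Heavy atoms from the SMILES: 9 C, 2 O.
Implicit hydrogens by atom environment:
  3 × C (aromatic): 1 H each → 3
  3 × C (aromatic): no H
  2 × C: 3 H each → 6
  1 × C: 2 H
  1 × O: 1 H
  1 × O: no H
  Total hydrogens = 12.
Molecular formula: C9H12O2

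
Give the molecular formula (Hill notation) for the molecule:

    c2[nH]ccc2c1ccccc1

Heavy atoms from the SMILES: 10 C, 1 N.
Implicit hydrogens by atom environment:
  8 × C (aromatic): 1 H each → 8
  2 × C (aromatic): no H
  1 × N (aromatic): 1 H
  Total hydrogens = 9.
Molecular formula: C10H9N

C10H9N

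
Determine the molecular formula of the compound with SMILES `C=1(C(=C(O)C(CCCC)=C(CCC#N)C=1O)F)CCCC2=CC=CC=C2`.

Heavy atoms from the SMILES: 22 C, 1 F, 1 N, 2 O.
Implicit hydrogens by atom environment:
  8 × C: 2 H each → 16
  7 × C (aromatic): no H
  5 × C (aromatic): 1 H each → 5
  2 × O: 1 H each → 2
  1 × C: 3 H
  1 × C: no H
  1 × F: no H
  1 × N: no H
  Total hydrogens = 26.
Molecular formula: C22H26FNO2

C22H26FNO2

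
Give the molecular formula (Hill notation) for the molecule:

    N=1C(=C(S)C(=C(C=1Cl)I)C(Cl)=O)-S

C6H2Cl2INOS2

Heavy atoms from the SMILES: 6 C, 2 Cl, 1 I, 1 N, 1 O, 2 S.
Implicit hydrogens by atom environment:
  5 × C (aromatic): no H
  2 × Cl: no H
  2 × S: 1 H each → 2
  1 × C: no H
  1 × I: no H
  1 × N (aromatic): no H
  1 × O: no H
  Total hydrogens = 2.
Molecular formula: C6H2Cl2INOS2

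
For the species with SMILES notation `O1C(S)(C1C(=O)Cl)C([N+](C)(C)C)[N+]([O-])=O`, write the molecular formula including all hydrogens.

C7H12ClN2O4S+

Heavy atoms from the SMILES: 7 C, 1 Cl, 2 N, 4 O, 1 S.
Implicit hydrogens by atom environment:
  3 × C: 3 H each → 9
  3 × O: no H
  2 × C: 1 H each → 2
  2 × C: no H
  2 × N (charge +1): no H
  1 × Cl: no H
  1 × O (charge -1): no H
  1 × S: 1 H
  Total hydrogens = 12.
Net charge +1.
Molecular formula: C7H12ClN2O4S+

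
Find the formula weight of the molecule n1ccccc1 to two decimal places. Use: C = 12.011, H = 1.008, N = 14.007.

Molecular formula: C5H5N.
M = 5×12.011 + 5×1.008 + 1×14.007 = 79.10 g/mol.

79.10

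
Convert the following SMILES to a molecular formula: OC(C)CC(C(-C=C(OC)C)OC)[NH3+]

C10H22NO3+

Heavy atoms from the SMILES: 10 C, 1 N, 3 O.
Implicit hydrogens by atom environment:
  4 × C: 3 H each → 12
  4 × C: 1 H each → 4
  2 × O: no H
  1 × C: 2 H
  1 × C: no H
  1 × N (charge +1): 3 H
  1 × O: 1 H
  Total hydrogens = 22.
Net charge +1.
Molecular formula: C10H22NO3+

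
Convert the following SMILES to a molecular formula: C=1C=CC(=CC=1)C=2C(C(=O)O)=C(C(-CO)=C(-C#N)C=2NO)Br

C15H11BrN2O4

Heavy atoms from the SMILES: 1 Br, 15 C, 2 N, 4 O.
Implicit hydrogens by atom environment:
  7 × C (aromatic): no H
  5 × C (aromatic): 1 H each → 5
  3 × O: 1 H each → 3
  2 × C: no H
  1 × Br: no H
  1 × C: 2 H
  1 × N: 1 H
  1 × N: no H
  1 × O: no H
  Total hydrogens = 11.
Molecular formula: C15H11BrN2O4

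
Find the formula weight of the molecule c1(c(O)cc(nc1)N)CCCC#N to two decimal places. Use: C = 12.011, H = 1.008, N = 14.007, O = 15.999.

Molecular formula: C9H11N3O.
M = 9×12.011 + 11×1.008 + 3×14.007 + 1×15.999 = 177.21 g/mol.

177.21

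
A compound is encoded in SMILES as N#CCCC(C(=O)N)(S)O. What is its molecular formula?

Heavy atoms from the SMILES: 5 C, 2 N, 2 O, 1 S.
Implicit hydrogens by atom environment:
  3 × C: no H
  2 × C: 2 H each → 4
  1 × N: 2 H
  1 × N: no H
  1 × O: 1 H
  1 × O: no H
  1 × S: 1 H
  Total hydrogens = 8.
Molecular formula: C5H8N2O2S

C5H8N2O2S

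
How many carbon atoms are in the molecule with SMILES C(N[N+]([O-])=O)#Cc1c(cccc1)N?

The symbol for carbon appears 8 times in the SMILES. Lowercase c denotes aromatic carbon and counts toward C.

8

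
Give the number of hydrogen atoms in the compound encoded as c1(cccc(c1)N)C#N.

Hydrogens are implicit in SMILES; fill each atom to its normal valence:
  4 × C (aromatic): 1 H each → 4
  2 × C (aromatic): no H
  1 × C: no H
  1 × N: 2 H
  1 × N: no H
  Total hydrogens = 6.

6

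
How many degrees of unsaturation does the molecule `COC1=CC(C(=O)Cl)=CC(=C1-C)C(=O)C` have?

6

Molecular formula from the SMILES: C11H11ClO3.
DoU = (2C + 2 + N − H − X)/2 = (2·11 + 2 + 0 − 11 − 1)/2 = 12/2 = 6.
(Structurally: 1 ring(s) + 5 π bond(s) = 6.)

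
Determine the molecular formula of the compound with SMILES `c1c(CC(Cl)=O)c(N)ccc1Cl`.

C8H7Cl2NO

Heavy atoms from the SMILES: 8 C, 2 Cl, 1 N, 1 O.
Implicit hydrogens by atom environment:
  3 × C (aromatic): 1 H each → 3
  3 × C (aromatic): no H
  2 × Cl: no H
  1 × C: 2 H
  1 × C: no H
  1 × N: 2 H
  1 × O: no H
  Total hydrogens = 7.
Molecular formula: C8H7Cl2NO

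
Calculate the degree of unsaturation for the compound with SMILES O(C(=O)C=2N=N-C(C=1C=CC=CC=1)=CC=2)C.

Molecular formula from the SMILES: C12H10N2O2.
DoU = (2C + 2 + N − H − X)/2 = (2·12 + 2 + 2 − 10 − 0)/2 = 18/2 = 9.
(Structurally: 2 ring(s) + 7 π bond(s) = 9.)

9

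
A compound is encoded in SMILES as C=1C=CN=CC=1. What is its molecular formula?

C5H5N

Heavy atoms from the SMILES: 5 C, 1 N.
Implicit hydrogens by atom environment:
  5 × C (aromatic): 1 H each → 5
  1 × N (aromatic): no H
  Total hydrogens = 5.
Molecular formula: C5H5N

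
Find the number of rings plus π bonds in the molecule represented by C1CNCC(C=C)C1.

2

Molecular formula from the SMILES: C7H13N.
DoU = (2C + 2 + N − H − X)/2 = (2·7 + 2 + 1 − 13 − 0)/2 = 4/2 = 2.
(Structurally: 1 ring(s) + 1 π bond(s) = 2.)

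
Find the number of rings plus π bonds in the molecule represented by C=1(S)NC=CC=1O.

Molecular formula from the SMILES: C4H5NOS.
DoU = (2C + 2 + N − H − X)/2 = (2·4 + 2 + 1 − 5 − 0)/2 = 6/2 = 3.
(Structurally: 1 ring(s) + 2 π bond(s) = 3.)

3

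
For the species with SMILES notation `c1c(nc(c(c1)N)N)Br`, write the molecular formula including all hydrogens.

C5H6BrN3

Heavy atoms from the SMILES: 1 Br, 5 C, 3 N.
Implicit hydrogens by atom environment:
  3 × C (aromatic): no H
  2 × C (aromatic): 1 H each → 2
  2 × N: 2 H each → 4
  1 × Br: no H
  1 × N (aromatic): no H
  Total hydrogens = 6.
Molecular formula: C5H6BrN3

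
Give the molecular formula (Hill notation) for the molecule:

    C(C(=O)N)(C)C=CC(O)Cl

Heavy atoms from the SMILES: 6 C, 1 Cl, 1 N, 2 O.
Implicit hydrogens by atom environment:
  4 × C: 1 H each → 4
  1 × C: 3 H
  1 × C: no H
  1 × Cl: no H
  1 × N: 2 H
  1 × O: 1 H
  1 × O: no H
  Total hydrogens = 10.
Molecular formula: C6H10ClNO2

C6H10ClNO2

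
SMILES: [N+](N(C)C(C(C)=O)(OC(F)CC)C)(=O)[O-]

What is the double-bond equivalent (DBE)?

Molecular formula from the SMILES: C8H15FN2O4.
DoU = (2C + 2 + N − H − X)/2 = (2·8 + 2 + 2 − 15 − 1)/2 = 4/2 = 2.
(Structurally: 0 ring(s) + 2 π bond(s) = 2.)

2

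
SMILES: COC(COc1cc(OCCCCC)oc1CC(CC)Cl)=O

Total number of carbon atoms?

16

The symbol for carbon appears 16 times in the SMILES. Lowercase c denotes aromatic carbon and counts toward C.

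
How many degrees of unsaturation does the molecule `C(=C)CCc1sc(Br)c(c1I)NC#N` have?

6

Molecular formula from the SMILES: C9H8BrIN2S.
DoU = (2C + 2 + N − H − X)/2 = (2·9 + 2 + 2 − 8 − 2)/2 = 12/2 = 6.
(Structurally: 1 ring(s) + 5 π bond(s) = 6.)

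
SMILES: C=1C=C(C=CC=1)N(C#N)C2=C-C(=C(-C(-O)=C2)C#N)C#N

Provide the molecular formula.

Heavy atoms from the SMILES: 15 C, 4 N, 1 O.
Implicit hydrogens by atom environment:
  7 × C (aromatic): 1 H each → 7
  5 × C (aromatic): no H
  4 × N: no H
  3 × C: no H
  1 × O: 1 H
  Total hydrogens = 8.
Molecular formula: C15H8N4O

C15H8N4O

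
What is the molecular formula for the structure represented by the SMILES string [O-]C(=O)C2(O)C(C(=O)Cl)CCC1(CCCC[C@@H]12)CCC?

Heavy atoms from the SMILES: 15 C, 1 Cl, 4 O.
Implicit hydrogens by atom environment:
  8 × C: 2 H each → 16
  4 × C: no H
  2 × C: 1 H each → 2
  2 × O: no H
  1 × C: 3 H
  1 × Cl: no H
  1 × O: 1 H
  1 × O (charge -1): no H
  Total hydrogens = 22.
Net charge -1.
Molecular formula: C15H22ClO4-

C15H22ClO4-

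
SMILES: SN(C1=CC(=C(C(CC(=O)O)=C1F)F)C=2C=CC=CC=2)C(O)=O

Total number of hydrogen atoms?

11

Hydrogens are implicit in SMILES; fill each atom to its normal valence:
  6 × C (aromatic): 1 H each → 6
  6 × C (aromatic): no H
  2 × C: no H
  2 × F: no H
  2 × O: 1 H each → 2
  2 × O: no H
  1 × C: 2 H
  1 × N: no H
  1 × S: 1 H
  Total hydrogens = 11.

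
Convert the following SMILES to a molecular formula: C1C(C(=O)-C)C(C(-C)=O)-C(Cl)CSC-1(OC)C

C12H19ClO3S

Heavy atoms from the SMILES: 12 C, 1 Cl, 3 O, 1 S.
Implicit hydrogens by atom environment:
  4 × C: 3 H each → 12
  3 × C: 1 H each → 3
  3 × C: no H
  3 × O: no H
  2 × C: 2 H each → 4
  1 × Cl: no H
  1 × S: no H
  Total hydrogens = 19.
Molecular formula: C12H19ClO3S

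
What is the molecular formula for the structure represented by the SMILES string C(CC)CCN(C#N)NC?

C7H15N3

Heavy atoms from the SMILES: 7 C, 3 N.
Implicit hydrogens by atom environment:
  4 × C: 2 H each → 8
  2 × C: 3 H each → 6
  2 × N: no H
  1 × C: no H
  1 × N: 1 H
  Total hydrogens = 15.
Molecular formula: C7H15N3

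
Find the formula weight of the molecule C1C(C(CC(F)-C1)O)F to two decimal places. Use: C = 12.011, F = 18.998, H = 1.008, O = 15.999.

136.14

Molecular formula: C6H10F2O.
M = 6×12.011 + 2×18.998 + 10×1.008 + 1×15.999 = 136.14 g/mol.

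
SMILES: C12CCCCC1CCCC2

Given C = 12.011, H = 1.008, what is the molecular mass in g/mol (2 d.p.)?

138.25

Molecular formula: C10H18.
M = 10×12.011 + 18×1.008 = 138.25 g/mol.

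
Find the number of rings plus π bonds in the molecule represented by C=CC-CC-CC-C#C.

Molecular formula from the SMILES: C9H14.
DoU = (2C + 2 + N − H − X)/2 = (2·9 + 2 + 0 − 14 − 0)/2 = 6/2 = 3.
(Structurally: 0 ring(s) + 3 π bond(s) = 3.)

3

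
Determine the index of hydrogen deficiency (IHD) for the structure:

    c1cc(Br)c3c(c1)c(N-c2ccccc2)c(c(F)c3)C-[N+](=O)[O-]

12

Molecular formula from the SMILES: C17H12BrFN2O2.
DoU = (2C + 2 + N − H − X)/2 = (2·17 + 2 + 2 − 12 − 2)/2 = 24/2 = 12.
(Structurally: 3 ring(s) + 9 π bond(s) = 12.)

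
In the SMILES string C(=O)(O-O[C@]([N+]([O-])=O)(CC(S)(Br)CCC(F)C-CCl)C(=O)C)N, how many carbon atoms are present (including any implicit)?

The symbol for carbon appears 11 times in the SMILES. (Cl is a single chlorine, not C + l.)

11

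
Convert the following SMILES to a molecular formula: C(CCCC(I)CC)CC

C9H19I

Heavy atoms from the SMILES: 9 C, 1 I.
Implicit hydrogens by atom environment:
  6 × C: 2 H each → 12
  2 × C: 3 H each → 6
  1 × C: 1 H
  1 × I: no H
  Total hydrogens = 19.
Molecular formula: C9H19I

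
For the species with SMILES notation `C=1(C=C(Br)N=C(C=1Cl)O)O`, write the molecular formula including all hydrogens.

C5H3BrClNO2

Heavy atoms from the SMILES: 1 Br, 5 C, 1 Cl, 1 N, 2 O.
Implicit hydrogens by atom environment:
  4 × C (aromatic): no H
  2 × O: 1 H each → 2
  1 × Br: no H
  1 × C (aromatic): 1 H
  1 × Cl: no H
  1 × N (aromatic): no H
  Total hydrogens = 3.
Molecular formula: C5H3BrClNO2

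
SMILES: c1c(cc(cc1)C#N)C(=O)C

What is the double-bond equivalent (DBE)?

7

Molecular formula from the SMILES: C9H7NO.
DoU = (2C + 2 + N − H − X)/2 = (2·9 + 2 + 1 − 7 − 0)/2 = 14/2 = 7.
(Structurally: 1 ring(s) + 6 π bond(s) = 7.)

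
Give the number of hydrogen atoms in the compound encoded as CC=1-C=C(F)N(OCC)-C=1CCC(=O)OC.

16

Hydrogens are implicit in SMILES; fill each atom to its normal valence:
  3 × C: 3 H each → 9
  3 × C: 2 H each → 6
  3 × C (aromatic): no H
  3 × O: no H
  1 × C (aromatic): 1 H
  1 × C: no H
  1 × F: no H
  1 × N (aromatic): no H
  Total hydrogens = 16.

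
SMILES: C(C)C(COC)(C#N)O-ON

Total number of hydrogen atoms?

12

Hydrogens are implicit in SMILES; fill each atom to its normal valence:
  3 × O: no H
  2 × C: 3 H each → 6
  2 × C: 2 H each → 4
  2 × C: no H
  1 × N: 2 H
  1 × N: no H
  Total hydrogens = 12.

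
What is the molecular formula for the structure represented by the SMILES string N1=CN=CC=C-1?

C4H4N2

Heavy atoms from the SMILES: 4 C, 2 N.
Implicit hydrogens by atom environment:
  4 × C (aromatic): 1 H each → 4
  2 × N (aromatic): no H
  Total hydrogens = 4.
Molecular formula: C4H4N2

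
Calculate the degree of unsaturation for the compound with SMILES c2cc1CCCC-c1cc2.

5

Molecular formula from the SMILES: C10H12.
DoU = (2C + 2 + N − H − X)/2 = (2·10 + 2 + 0 − 12 − 0)/2 = 10/2 = 5.
(Structurally: 2 ring(s) + 3 π bond(s) = 5.)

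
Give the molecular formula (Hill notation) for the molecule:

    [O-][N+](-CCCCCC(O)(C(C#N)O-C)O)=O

Heavy atoms from the SMILES: 9 C, 2 N, 5 O.
Implicit hydrogens by atom environment:
  5 × C: 2 H each → 10
  2 × C: no H
  2 × O: 1 H each → 2
  2 × O: no H
  1 × C: 3 H
  1 × C: 1 H
  1 × N: no H
  1 × N (charge +1): no H
  1 × O (charge -1): no H
  Total hydrogens = 16.
Molecular formula: C9H16N2O5

C9H16N2O5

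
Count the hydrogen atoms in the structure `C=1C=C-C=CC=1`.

6

Hydrogens are implicit in SMILES; fill each atom to its normal valence:
  6 × C (aromatic): 1 H each → 6
  Total hydrogens = 6.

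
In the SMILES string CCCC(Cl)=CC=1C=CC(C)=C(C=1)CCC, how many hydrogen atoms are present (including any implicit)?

Hydrogens are implicit in SMILES; fill each atom to its normal valence:
  4 × C: 2 H each → 8
  3 × C: 3 H each → 9
  3 × C (aromatic): 1 H each → 3
  3 × C (aromatic): no H
  1 × C: 1 H
  1 × C: no H
  1 × Cl: no H
  Total hydrogens = 21.

21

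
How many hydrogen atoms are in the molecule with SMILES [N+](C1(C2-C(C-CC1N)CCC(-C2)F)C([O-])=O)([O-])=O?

Hydrogens are implicit in SMILES; fill each atom to its normal valence:
  5 × C: 2 H each → 10
  4 × C: 1 H each → 4
  2 × C: no H
  2 × O: no H
  2 × O (charge -1): no H
  1 × F: no H
  1 × N: 2 H
  1 × N (charge +1): no H
  Total hydrogens = 16.

16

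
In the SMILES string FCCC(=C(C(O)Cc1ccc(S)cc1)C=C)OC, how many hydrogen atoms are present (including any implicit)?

Hydrogens are implicit in SMILES; fill each atom to its normal valence:
  4 × C: 2 H each → 8
  4 × C (aromatic): 1 H each → 4
  2 × C: 1 H each → 2
  2 × C: no H
  2 × C (aromatic): no H
  1 × C: 3 H
  1 × F: no H
  1 × O: 1 H
  1 × O: no H
  1 × S: 1 H
  Total hydrogens = 19.

19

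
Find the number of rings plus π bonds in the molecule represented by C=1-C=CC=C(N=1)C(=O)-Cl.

Molecular formula from the SMILES: C6H4ClNO.
DoU = (2C + 2 + N − H − X)/2 = (2·6 + 2 + 1 − 4 − 1)/2 = 10/2 = 5.
(Structurally: 1 ring(s) + 4 π bond(s) = 5.)

5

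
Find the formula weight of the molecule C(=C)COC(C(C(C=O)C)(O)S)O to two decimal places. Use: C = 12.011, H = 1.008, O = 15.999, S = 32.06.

Molecular formula: C8H14O4S.
M = 8×12.011 + 14×1.008 + 4×15.999 + 1×32.06 = 206.26 g/mol.

206.26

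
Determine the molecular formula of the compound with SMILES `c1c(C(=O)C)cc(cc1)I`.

Heavy atoms from the SMILES: 8 C, 1 I, 1 O.
Implicit hydrogens by atom environment:
  4 × C (aromatic): 1 H each → 4
  2 × C (aromatic): no H
  1 × C: 3 H
  1 × C: no H
  1 × I: no H
  1 × O: no H
  Total hydrogens = 7.
Molecular formula: C8H7IO

C8H7IO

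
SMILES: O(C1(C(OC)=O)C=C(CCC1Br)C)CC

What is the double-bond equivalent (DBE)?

3

Molecular formula from the SMILES: C11H17BrO3.
DoU = (2C + 2 + N − H − X)/2 = (2·11 + 2 + 0 − 17 − 1)/2 = 6/2 = 3.
(Structurally: 1 ring(s) + 2 π bond(s) = 3.)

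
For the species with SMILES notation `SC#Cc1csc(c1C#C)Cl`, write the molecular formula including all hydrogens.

C8H3ClS2

Heavy atoms from the SMILES: 8 C, 1 Cl, 2 S.
Implicit hydrogens by atom environment:
  3 × C (aromatic): no H
  3 × C: no H
  1 × C (aromatic): 1 H
  1 × C: 1 H
  1 × Cl: no H
  1 × S: 1 H
  1 × S (aromatic): no H
  Total hydrogens = 3.
Molecular formula: C8H3ClS2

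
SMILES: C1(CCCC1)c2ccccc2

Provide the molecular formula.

Heavy atoms from the SMILES: 11 C.
Implicit hydrogens by atom environment:
  5 × C (aromatic): 1 H each → 5
  4 × C: 2 H each → 8
  1 × C: 1 H
  1 × C (aromatic): no H
  Total hydrogens = 14.
Molecular formula: C11H14

C11H14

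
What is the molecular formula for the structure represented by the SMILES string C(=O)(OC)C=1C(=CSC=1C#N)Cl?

Heavy atoms from the SMILES: 7 C, 1 Cl, 1 N, 2 O, 1 S.
Implicit hydrogens by atom environment:
  3 × C (aromatic): no H
  2 × C: no H
  2 × O: no H
  1 × C: 3 H
  1 × C (aromatic): 1 H
  1 × Cl: no H
  1 × N: no H
  1 × S (aromatic): no H
  Total hydrogens = 4.
Molecular formula: C7H4ClNO2S

C7H4ClNO2S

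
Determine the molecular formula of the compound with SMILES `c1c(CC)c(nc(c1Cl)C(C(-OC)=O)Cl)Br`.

Heavy atoms from the SMILES: 1 Br, 10 C, 2 Cl, 1 N, 2 O.
Implicit hydrogens by atom environment:
  4 × C (aromatic): no H
  2 × C: 3 H each → 6
  2 × Cl: no H
  2 × O: no H
  1 × Br: no H
  1 × C: 2 H
  1 × C (aromatic): 1 H
  1 × C: 1 H
  1 × C: no H
  1 × N (aromatic): no H
  Total hydrogens = 10.
Molecular formula: C10H10BrCl2NO2

C10H10BrCl2NO2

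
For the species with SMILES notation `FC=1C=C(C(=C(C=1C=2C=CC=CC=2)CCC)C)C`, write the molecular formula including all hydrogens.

Heavy atoms from the SMILES: 17 C, 1 F.
Implicit hydrogens by atom environment:
  6 × C (aromatic): 1 H each → 6
  6 × C (aromatic): no H
  3 × C: 3 H each → 9
  2 × C: 2 H each → 4
  1 × F: no H
  Total hydrogens = 19.
Molecular formula: C17H19F

C17H19F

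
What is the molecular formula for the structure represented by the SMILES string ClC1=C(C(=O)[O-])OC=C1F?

Heavy atoms from the SMILES: 5 C, 1 Cl, 1 F, 3 O.
Implicit hydrogens by atom environment:
  3 × C (aromatic): no H
  1 × C (aromatic): 1 H
  1 × C: no H
  1 × Cl: no H
  1 × F: no H
  1 × O (aromatic): no H
  1 × O: no H
  1 × O (charge -1): no H
  Total hydrogens = 1.
Net charge -1.
Molecular formula: C5HClFO3-

C5HClFO3-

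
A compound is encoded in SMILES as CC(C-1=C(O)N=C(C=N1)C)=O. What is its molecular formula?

Heavy atoms from the SMILES: 7 C, 2 N, 2 O.
Implicit hydrogens by atom environment:
  3 × C (aromatic): no H
  2 × C: 3 H each → 6
  2 × N (aromatic): no H
  1 × C (aromatic): 1 H
  1 × C: no H
  1 × O: 1 H
  1 × O: no H
  Total hydrogens = 8.
Molecular formula: C7H8N2O2

C7H8N2O2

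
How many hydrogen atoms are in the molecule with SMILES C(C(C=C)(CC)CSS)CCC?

Hydrogens are implicit in SMILES; fill each atom to its normal valence:
  6 × C: 2 H each → 12
  2 × C: 3 H each → 6
  1 × C: 1 H
  1 × C: no H
  1 × S: 1 H
  1 × S: no H
  Total hydrogens = 20.

20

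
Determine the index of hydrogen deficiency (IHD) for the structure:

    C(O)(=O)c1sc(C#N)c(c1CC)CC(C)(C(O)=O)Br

7

Molecular formula from the SMILES: C12H12BrNO4S.
DoU = (2C + 2 + N − H − X)/2 = (2·12 + 2 + 1 − 12 − 1)/2 = 14/2 = 7.
(Structurally: 1 ring(s) + 6 π bond(s) = 7.)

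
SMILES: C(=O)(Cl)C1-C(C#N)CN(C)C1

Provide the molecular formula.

Heavy atoms from the SMILES: 7 C, 1 Cl, 2 N, 1 O.
Implicit hydrogens by atom environment:
  2 × C: 2 H each → 4
  2 × C: 1 H each → 2
  2 × C: no H
  2 × N: no H
  1 × C: 3 H
  1 × Cl: no H
  1 × O: no H
  Total hydrogens = 9.
Molecular formula: C7H9ClN2O

C7H9ClN2O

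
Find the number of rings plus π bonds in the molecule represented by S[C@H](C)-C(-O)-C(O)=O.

1

Molecular formula from the SMILES: C4H8O3S.
DoU = (2C + 2 + N − H − X)/2 = (2·4 + 2 + 0 − 8 − 0)/2 = 2/2 = 1.
(Structurally: 0 ring(s) + 1 π bond(s) = 1.)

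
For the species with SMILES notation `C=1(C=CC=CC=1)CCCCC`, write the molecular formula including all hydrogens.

Heavy atoms from the SMILES: 11 C.
Implicit hydrogens by atom environment:
  5 × C (aromatic): 1 H each → 5
  4 × C: 2 H each → 8
  1 × C: 3 H
  1 × C (aromatic): no H
  Total hydrogens = 16.
Molecular formula: C11H16

C11H16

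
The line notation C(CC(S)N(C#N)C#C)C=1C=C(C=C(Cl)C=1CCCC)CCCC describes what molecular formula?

Heavy atoms from the SMILES: 20 C, 1 Cl, 2 N, 1 S.
Implicit hydrogens by atom environment:
  8 × C: 2 H each → 16
  4 × C (aromatic): no H
  2 × C: 3 H each → 6
  2 × C (aromatic): 1 H each → 2
  2 × C: 1 H each → 2
  2 × C: no H
  2 × N: no H
  1 × Cl: no H
  1 × S: 1 H
  Total hydrogens = 27.
Molecular formula: C20H27ClN2S

C20H27ClN2S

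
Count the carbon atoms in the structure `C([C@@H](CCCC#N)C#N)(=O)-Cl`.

The symbol for carbon appears 7 times in the SMILES. (Cl is a single chlorine, not C + l.)

7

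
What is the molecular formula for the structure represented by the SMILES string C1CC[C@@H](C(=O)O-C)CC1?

C8H14O2

Heavy atoms from the SMILES: 8 C, 2 O.
Implicit hydrogens by atom environment:
  5 × C: 2 H each → 10
  2 × O: no H
  1 × C: 3 H
  1 × C: 1 H
  1 × C: no H
  Total hydrogens = 14.
Molecular formula: C8H14O2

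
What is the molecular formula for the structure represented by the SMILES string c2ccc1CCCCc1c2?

C10H12

Heavy atoms from the SMILES: 10 C.
Implicit hydrogens by atom environment:
  4 × C: 2 H each → 8
  4 × C (aromatic): 1 H each → 4
  2 × C (aromatic): no H
  Total hydrogens = 12.
Molecular formula: C10H12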